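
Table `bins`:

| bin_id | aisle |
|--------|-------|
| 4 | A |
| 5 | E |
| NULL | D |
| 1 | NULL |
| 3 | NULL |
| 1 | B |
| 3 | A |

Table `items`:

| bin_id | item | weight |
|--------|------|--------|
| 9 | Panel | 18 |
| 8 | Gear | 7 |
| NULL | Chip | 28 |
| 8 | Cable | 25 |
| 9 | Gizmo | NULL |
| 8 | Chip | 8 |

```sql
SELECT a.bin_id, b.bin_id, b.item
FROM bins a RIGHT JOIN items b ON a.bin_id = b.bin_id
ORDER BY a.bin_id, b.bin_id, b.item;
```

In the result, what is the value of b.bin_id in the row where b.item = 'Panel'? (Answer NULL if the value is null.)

RIGHT JOIN keeps every row from `items`; unmatched rows get NULL for `bins`'s columns.
Matching on a.bin_id = b.bin_id. A NULL in a compared column never satisfies the condition.
- a (bin_id=4) has no partner in b.
- a (bin_id=5) has no partner in b.
- a (bin_id=NULL) has no partner in b.
- a (bin_id=1) has no partner in b.
- a (bin_id=3) has no partner in b.
- a (bin_id=1) has no partner in b.
- a (bin_id=3) has no partner in b.
- plus 6 unmatched b row(s), each kept with NULL a columns.

9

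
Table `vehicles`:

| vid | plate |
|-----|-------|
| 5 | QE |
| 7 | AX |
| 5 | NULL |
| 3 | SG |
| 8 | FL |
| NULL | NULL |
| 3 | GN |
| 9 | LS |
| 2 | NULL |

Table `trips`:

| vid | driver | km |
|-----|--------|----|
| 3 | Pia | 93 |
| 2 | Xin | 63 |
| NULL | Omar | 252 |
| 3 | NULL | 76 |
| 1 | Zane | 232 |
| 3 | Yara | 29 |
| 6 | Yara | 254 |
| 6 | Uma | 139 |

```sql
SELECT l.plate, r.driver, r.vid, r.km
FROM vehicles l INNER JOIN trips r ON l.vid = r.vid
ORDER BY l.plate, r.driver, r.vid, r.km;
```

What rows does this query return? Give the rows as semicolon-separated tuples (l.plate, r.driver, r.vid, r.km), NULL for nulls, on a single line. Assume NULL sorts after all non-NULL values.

(GN, Pia, 3, 93); (GN, Yara, 3, 29); (GN, NULL, 3, 76); (SG, Pia, 3, 93); (SG, Yara, 3, 29); (SG, NULL, 3, 76); (NULL, Xin, 2, 63)

INNER JOIN keeps only pairs where the ON condition holds.
Matching on l.vid = r.vid. A NULL in a compared column never satisfies the condition.
- vid=5: no matching r row, dropped.
- vid=7: no matching r row, dropped.
- vid=5: no matching r row, dropped.
- vid=3: 3 matching r row(s), so 3 row(s) emitted.
- vid=8: no matching r row, dropped.
- vid=NULL: no matching r row, dropped.
- vid=3: 3 matching r row(s), so 3 row(s) emitted.
- vid=9: no matching r row, dropped.
- vid=2: 1 matching r row(s), so 1 row(s) emitted.
After projecting and ordering:
l.plate | r.driver | r.vid | r.km
GN | Pia | 3 | 93
GN | Yara | 3 | 29
GN | NULL | 3 | 76
SG | Pia | 3 | 93
SG | Yara | 3 | 29
SG | NULL | 3 | 76
NULL | Xin | 2 | 63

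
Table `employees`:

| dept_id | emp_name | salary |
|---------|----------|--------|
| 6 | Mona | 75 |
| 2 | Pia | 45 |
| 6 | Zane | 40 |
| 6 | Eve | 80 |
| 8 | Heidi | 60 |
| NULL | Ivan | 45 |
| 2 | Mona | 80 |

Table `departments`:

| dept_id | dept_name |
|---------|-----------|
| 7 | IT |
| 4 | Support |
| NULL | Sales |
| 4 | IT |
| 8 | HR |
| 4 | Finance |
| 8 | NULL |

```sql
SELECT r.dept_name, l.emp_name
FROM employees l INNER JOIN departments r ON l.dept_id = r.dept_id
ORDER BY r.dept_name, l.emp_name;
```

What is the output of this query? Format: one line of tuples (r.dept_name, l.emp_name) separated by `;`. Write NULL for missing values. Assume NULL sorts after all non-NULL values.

(HR, Heidi); (NULL, Heidi)

INNER JOIN keeps only pairs where the ON condition holds.
Matching on l.dept_id = r.dept_id. A NULL in a compared column never satisfies the condition.
- l row (dept_id=6): no match → dropped.
- l row (dept_id=2): no match → dropped.
- l row (dept_id=6): no match → dropped.
- l row (dept_id=6): no match → dropped.
- l row (dept_id=8): matches 2 r row(s) → 2 output row(s).
- l row (dept_id=NULL): no match → dropped.
- l row (dept_id=2): no match → dropped.
After projecting and ordering:
r.dept_name | l.emp_name
HR | Heidi
NULL | Heidi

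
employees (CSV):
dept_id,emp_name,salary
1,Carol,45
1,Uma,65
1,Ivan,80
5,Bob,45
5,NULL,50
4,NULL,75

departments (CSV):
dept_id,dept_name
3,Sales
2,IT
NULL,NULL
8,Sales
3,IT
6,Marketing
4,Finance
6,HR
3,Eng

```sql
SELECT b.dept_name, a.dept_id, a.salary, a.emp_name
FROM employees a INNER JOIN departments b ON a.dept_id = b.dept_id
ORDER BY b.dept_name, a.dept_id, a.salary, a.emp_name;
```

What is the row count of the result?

INNER JOIN keeps only pairs where the ON condition holds.
Matching on a.dept_id = b.dept_id. A NULL in a compared column never satisfies the condition.
- a[0] dept_id=1 → no match; dropped.
- a[1] dept_id=1 → no match; dropped.
- a[2] dept_id=1 → no match; dropped.
- a[3] dept_id=5 → no match; dropped.
- a[4] dept_id=5 → no match; dropped.
- a[5] dept_id=4 → 1 match(es) in b → 1 row(s).
Total: 1 rows.

1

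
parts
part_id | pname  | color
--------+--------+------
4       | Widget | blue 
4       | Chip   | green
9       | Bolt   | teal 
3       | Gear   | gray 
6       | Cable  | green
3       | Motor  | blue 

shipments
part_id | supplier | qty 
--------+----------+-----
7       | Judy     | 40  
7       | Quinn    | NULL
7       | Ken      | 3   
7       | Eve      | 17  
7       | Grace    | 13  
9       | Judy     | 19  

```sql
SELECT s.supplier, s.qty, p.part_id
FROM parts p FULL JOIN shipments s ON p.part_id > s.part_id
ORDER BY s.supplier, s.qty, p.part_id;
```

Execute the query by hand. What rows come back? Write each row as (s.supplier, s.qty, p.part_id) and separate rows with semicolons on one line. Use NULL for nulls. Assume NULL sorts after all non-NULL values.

(Eve, 17, 9); (Grace, 13, 9); (Judy, 19, NULL); (Judy, 40, 9); (Ken, 3, 9); (Quinn, NULL, 9); (NULL, NULL, 3); (NULL, NULL, 3); (NULL, NULL, 4); (NULL, NULL, 4); (NULL, NULL, 6)

FULL OUTER JOIN keeps every row from both sides; unmatched rows get NULL for the other side's columns.
Matching on p.part_id > s.part_id.
- p row (part_id=4): no match → kept, s columns NULL.
- p row (part_id=4): no match → kept, s columns NULL.
- p row (part_id=9): matches 5 s row(s) → 5 output row(s).
- p row (part_id=3): no match → kept, s columns NULL.
- p row (part_id=6): no match → kept, s columns NULL.
- p row (part_id=3): no match → kept, s columns NULL.
- 1 s row(s) had no p match → kept, p columns NULL.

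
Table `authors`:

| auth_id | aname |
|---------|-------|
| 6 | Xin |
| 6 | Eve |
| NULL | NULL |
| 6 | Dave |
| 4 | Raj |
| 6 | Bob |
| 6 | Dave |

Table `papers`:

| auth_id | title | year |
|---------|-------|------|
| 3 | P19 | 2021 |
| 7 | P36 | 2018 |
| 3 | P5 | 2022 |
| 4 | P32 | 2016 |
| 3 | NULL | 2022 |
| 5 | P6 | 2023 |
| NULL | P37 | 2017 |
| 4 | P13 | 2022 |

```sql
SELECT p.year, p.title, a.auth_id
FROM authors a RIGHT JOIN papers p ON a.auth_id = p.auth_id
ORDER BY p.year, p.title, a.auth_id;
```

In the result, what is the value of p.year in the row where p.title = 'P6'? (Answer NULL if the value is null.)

2023

RIGHT JOIN keeps every row from `papers`; unmatched rows get NULL for `authors`'s columns.
Matching on a.auth_id = p.auth_id. A NULL in a compared column never satisfies the condition.
- a row (auth_id=6): no match.
- a row (auth_id=6): no match.
- a row (auth_id=NULL): no match.
- a row (auth_id=6): no match.
- a row (auth_id=4): matches 2 p row(s) → 2 output row(s).
- a row (auth_id=6): no match.
- a row (auth_id=6): no match.
- plus 6 unmatched p row(s), each kept with NULL a columns.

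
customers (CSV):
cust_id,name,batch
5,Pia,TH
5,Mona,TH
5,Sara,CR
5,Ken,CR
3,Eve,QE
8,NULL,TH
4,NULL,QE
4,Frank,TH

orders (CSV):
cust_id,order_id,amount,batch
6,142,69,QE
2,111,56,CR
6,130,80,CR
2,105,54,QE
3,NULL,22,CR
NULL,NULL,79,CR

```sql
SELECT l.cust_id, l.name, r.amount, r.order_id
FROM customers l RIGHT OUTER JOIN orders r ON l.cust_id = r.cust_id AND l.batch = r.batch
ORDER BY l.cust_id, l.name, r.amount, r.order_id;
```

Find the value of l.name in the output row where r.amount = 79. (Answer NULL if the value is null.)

NULL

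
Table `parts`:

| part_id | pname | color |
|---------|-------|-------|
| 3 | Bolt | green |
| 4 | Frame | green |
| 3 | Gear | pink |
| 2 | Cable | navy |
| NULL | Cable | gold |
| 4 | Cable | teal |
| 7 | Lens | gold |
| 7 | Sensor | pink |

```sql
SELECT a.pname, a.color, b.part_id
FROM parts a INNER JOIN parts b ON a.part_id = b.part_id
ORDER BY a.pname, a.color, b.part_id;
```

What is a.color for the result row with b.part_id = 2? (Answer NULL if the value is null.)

navy

INNER JOIN keeps only pairs where the ON condition holds.
Matching on a.part_id = b.part_id. A NULL in a compared column never satisfies the condition.
- part_id=3: 2 matching b row(s), so 2 row(s) emitted.
- part_id=4: 2 matching b row(s), so 2 row(s) emitted.
- part_id=3: 2 matching b row(s), so 2 row(s) emitted.
- part_id=2: 1 matching b row(s), so 1 row(s) emitted.
- part_id=NULL: no matching b row, dropped.
- part_id=4: 2 matching b row(s), so 2 row(s) emitted.
- part_id=7: 2 matching b row(s), so 2 row(s) emitted.
- part_id=7: 2 matching b row(s), so 2 row(s) emitted.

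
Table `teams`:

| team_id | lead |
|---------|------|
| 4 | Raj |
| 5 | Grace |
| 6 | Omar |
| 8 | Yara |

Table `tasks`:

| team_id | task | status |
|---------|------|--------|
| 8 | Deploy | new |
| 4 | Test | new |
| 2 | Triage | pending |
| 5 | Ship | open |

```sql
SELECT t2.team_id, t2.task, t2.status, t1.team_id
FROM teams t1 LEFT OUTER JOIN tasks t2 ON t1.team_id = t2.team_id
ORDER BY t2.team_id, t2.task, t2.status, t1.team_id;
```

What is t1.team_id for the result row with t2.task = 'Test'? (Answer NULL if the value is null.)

4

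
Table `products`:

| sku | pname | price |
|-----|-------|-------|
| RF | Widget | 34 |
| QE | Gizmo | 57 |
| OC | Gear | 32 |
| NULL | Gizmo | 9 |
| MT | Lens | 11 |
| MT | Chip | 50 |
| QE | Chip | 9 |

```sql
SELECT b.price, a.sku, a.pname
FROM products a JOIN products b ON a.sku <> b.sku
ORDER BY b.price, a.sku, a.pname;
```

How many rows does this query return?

INNER JOIN keeps only pairs where the ON condition holds.
Matching on a.sku <> b.sku. A NULL in a compared column never satisfies the condition.
- sku=RF: 5 matching b row(s), so 5 row(s) emitted.
- sku=QE: 4 matching b row(s), so 4 row(s) emitted.
- sku=OC: 5 matching b row(s), so 5 row(s) emitted.
- sku=NULL: no matching b row, dropped.
- sku=MT: 4 matching b row(s), so 4 row(s) emitted.
- sku=MT: 4 matching b row(s), so 4 row(s) emitted.
- sku=QE: 4 matching b row(s), so 4 row(s) emitted.
Total: 26 rows.

26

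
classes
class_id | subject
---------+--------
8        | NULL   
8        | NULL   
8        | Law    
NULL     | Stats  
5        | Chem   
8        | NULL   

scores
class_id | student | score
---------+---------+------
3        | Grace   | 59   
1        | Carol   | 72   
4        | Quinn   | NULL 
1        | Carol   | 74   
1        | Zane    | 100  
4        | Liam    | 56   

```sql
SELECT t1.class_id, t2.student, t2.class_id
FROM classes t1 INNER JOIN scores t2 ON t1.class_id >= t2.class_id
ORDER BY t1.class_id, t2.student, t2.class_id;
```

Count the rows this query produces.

30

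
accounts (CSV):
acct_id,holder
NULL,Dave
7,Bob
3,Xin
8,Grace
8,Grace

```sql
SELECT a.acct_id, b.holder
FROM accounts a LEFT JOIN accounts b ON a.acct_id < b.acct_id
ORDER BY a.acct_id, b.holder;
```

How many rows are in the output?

LEFT JOIN keeps every row from `accounts a`; unmatched rows get NULL for `accounts b`'s columns.
Matching on a.acct_id < b.acct_id. A NULL in a compared column never satisfies the condition.
Matched pairs: 5; unmatched a rows kept: 3.
Total: 5 matched + 3 padded = 8 rows.

8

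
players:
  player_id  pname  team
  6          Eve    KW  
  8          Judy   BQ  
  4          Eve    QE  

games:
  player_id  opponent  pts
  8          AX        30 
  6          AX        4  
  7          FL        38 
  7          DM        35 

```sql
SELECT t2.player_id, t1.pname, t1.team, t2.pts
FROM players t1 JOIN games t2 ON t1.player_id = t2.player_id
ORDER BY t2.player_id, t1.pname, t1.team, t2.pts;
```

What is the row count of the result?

2

INNER JOIN keeps only pairs where the ON condition holds.
Matching on t1.player_id = t2.player_id.
- t1[0] player_id=6 → 1 match(es) in t2 → 1 row(s).
- t1[1] player_id=8 → 1 match(es) in t2 → 1 row(s).
- t1[2] player_id=4 → no match; dropped.
Total: 2 rows.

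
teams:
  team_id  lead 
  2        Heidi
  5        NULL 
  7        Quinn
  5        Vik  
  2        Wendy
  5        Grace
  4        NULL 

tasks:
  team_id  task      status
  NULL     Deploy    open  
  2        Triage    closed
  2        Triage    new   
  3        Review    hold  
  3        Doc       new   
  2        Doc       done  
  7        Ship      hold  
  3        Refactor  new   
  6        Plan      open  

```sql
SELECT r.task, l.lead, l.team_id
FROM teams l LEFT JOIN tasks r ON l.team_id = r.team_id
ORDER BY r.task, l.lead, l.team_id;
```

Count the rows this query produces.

LEFT JOIN keeps every row from `teams`; unmatched rows get NULL for `tasks`'s columns.
Matching on l.team_id = r.team_id. A NULL in a compared column never satisfies the condition.
- l[0] team_id=2 → 3 match(es) in r → 3 row(s).
- l[1] team_id=5 → no match; kept with NULLs on the r side.
- l[2] team_id=7 → 1 match(es) in r → 1 row(s).
- l[3] team_id=5 → no match; kept with NULLs on the r side.
- l[4] team_id=2 → 3 match(es) in r → 3 row(s).
- l[5] team_id=5 → no match; kept with NULLs on the r side.
- l[6] team_id=4 → no match; kept with NULLs on the r side.
Total: 7 matched + 4 padded = 11 rows.

11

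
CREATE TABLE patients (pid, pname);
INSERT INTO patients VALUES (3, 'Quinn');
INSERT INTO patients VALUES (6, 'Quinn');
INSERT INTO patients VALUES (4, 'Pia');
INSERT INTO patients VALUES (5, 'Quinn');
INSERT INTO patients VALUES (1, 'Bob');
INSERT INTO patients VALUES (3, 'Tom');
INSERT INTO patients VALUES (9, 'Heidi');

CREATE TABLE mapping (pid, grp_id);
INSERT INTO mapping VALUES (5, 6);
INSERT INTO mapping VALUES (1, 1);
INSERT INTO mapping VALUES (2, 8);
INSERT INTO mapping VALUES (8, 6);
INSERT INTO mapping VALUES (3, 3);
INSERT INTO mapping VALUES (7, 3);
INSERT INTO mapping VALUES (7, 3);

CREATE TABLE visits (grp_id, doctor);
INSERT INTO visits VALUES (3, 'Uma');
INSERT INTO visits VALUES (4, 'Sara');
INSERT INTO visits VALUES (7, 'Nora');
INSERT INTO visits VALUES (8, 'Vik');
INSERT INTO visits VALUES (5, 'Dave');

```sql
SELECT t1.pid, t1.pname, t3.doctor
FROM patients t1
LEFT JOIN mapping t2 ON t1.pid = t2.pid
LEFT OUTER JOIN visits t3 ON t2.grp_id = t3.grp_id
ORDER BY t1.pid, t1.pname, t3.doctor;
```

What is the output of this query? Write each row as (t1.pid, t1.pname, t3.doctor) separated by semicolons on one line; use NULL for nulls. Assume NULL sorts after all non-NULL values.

(1, Bob, NULL); (3, Quinn, Uma); (3, Tom, Uma); (4, Pia, NULL); (5, Quinn, NULL); (6, Quinn, NULL); (9, Heidi, NULL)

Joins associate left-to-right: patients LEFT JOIN mapping on pid gives 7 intermediate row(s).
Then LEFT JOIN `visits t3` on grp_id: each of those 7 rows is kept; rows whose t2.grp_id has no match in t3 get NULL for t3's columns.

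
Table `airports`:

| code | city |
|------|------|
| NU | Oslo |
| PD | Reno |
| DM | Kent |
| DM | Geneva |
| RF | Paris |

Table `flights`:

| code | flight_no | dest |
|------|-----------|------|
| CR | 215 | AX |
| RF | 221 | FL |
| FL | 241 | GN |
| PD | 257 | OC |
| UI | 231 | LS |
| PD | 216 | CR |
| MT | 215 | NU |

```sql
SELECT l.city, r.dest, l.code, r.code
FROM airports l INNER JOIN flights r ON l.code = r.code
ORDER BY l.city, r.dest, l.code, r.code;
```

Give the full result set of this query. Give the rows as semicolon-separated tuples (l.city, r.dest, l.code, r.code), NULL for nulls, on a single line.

(Paris, FL, RF, RF); (Reno, CR, PD, PD); (Reno, OC, PD, PD)

INNER JOIN keeps only pairs where the ON condition holds.
Matching on l.code = r.code.
Matched pairs: 3.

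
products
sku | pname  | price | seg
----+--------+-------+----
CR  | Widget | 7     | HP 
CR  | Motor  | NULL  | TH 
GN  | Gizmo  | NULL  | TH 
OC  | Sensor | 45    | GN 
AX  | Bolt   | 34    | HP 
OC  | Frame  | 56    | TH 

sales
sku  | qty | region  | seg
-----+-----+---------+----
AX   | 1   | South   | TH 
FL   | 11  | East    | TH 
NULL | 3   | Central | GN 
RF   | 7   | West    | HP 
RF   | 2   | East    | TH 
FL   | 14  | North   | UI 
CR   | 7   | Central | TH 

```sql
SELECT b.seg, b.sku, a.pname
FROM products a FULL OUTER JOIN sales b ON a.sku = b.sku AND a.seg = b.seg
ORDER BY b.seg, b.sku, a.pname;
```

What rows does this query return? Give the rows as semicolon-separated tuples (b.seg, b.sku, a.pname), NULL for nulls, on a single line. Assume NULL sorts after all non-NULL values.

(GN, NULL, NULL); (HP, RF, NULL); (TH, AX, NULL); (TH, CR, Motor); (TH, FL, NULL); (TH, RF, NULL); (UI, FL, NULL); (NULL, NULL, Bolt); (NULL, NULL, Frame); (NULL, NULL, Gizmo); (NULL, NULL, Sensor); (NULL, NULL, Widget)

FULL OUTER JOIN keeps every row from both sides; unmatched rows get NULL for the other side's columns.
Matching on a.sku = b.sku AND a.seg = b.seg. A NULL in a compared column never satisfies the condition.
- a row (sku=CR, seg=HP): no match → kept, b columns NULL.
- a row (sku=CR, seg=TH): matches 1 b row(s) → 1 output row(s).
- a row (sku=GN, seg=TH): no match → kept, b columns NULL.
- a row (sku=OC, seg=GN): no match → kept, b columns NULL.
- a row (sku=AX, seg=HP): no match → kept, b columns NULL.
- a row (sku=OC, seg=TH): no match → kept, b columns NULL.
- plus 6 unmatched b row(s), each kept with NULL a columns.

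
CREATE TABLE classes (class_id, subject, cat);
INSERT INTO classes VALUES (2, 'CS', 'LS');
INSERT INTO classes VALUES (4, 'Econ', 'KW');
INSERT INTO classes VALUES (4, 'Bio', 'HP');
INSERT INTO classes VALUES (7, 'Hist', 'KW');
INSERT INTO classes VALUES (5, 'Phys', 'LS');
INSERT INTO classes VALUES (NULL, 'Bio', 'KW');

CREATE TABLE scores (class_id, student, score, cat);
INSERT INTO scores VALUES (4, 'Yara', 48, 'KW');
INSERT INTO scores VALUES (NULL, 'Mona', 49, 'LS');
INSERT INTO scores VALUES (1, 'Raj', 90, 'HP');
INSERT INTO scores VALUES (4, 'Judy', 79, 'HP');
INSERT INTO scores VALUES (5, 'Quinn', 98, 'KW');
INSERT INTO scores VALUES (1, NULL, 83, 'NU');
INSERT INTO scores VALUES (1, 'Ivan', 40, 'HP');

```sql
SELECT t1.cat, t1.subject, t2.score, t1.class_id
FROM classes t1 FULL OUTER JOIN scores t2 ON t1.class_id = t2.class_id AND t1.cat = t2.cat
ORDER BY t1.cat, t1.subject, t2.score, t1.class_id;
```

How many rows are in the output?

11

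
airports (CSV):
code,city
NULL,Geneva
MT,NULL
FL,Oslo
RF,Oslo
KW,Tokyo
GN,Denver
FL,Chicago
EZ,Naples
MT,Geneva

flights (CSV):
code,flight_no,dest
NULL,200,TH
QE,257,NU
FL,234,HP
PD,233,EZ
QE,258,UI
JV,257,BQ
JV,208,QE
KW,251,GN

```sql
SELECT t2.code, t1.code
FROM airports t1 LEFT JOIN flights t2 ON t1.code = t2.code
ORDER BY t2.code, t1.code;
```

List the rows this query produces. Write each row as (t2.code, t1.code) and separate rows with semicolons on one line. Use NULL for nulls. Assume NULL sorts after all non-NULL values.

(FL, FL); (FL, FL); (KW, KW); (NULL, EZ); (NULL, GN); (NULL, MT); (NULL, MT); (NULL, RF); (NULL, NULL)

LEFT JOIN keeps every row from `airports`; unmatched rows get NULL for `flights`'s columns.
Matching on t1.code = t2.code. A NULL in a compared column never satisfies the condition.
- t1 (code=NULL) has no partner → padded with NULL.
- t1 (code=MT) has no partner → padded with NULL.
- t1 (code=FL) pairs with 1 row(s) of t2.
- t1 (code=RF) has no partner → padded with NULL.
- t1 (code=KW) pairs with 1 row(s) of t2.
- t1 (code=GN) has no partner → padded with NULL.
- t1 (code=FL) pairs with 1 row(s) of t2.
- t1 (code=EZ) has no partner → padded with NULL.
- t1 (code=MT) has no partner → padded with NULL.
After projecting and ordering:
t2.code | t1.code
FL | FL
FL | FL
KW | KW
NULL | EZ
NULL | GN
NULL | MT
NULL | MT
NULL | RF
NULL | NULL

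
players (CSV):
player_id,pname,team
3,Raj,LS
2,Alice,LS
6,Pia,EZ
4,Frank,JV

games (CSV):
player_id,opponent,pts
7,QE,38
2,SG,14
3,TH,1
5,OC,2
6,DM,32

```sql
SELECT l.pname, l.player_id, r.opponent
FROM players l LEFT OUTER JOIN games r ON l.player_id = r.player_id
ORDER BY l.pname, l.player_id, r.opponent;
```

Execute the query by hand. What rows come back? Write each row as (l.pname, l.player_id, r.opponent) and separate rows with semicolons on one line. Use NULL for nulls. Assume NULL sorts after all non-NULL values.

(Alice, 2, SG); (Frank, 4, NULL); (Pia, 6, DM); (Raj, 3, TH)

LEFT JOIN keeps every row from `players`; unmatched rows get NULL for `games`'s columns.
Matching on l.player_id = r.player_id.
- l[0] player_id=3 → 1 match(es) in r → 1 row(s).
- l[1] player_id=2 → 1 match(es) in r → 1 row(s).
- l[2] player_id=6 → 1 match(es) in r → 1 row(s).
- l[3] player_id=4 → no match; kept with NULLs on the r side.
After projecting and ordering:
l.pname | l.player_id | r.opponent
Alice | 2 | SG
Frank | 4 | NULL
Pia | 6 | DM
Raj | 3 | TH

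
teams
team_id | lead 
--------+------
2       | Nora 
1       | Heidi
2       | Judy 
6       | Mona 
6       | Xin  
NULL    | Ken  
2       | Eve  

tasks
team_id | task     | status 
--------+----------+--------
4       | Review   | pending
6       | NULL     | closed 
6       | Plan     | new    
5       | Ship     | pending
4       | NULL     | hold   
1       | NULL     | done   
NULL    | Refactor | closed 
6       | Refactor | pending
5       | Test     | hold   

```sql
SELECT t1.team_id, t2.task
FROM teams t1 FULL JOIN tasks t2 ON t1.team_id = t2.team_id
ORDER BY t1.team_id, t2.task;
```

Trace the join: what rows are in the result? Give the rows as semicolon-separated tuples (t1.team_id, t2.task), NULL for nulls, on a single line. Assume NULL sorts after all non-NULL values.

(1, NULL); (2, NULL); (2, NULL); (2, NULL); (6, Plan); (6, Plan); (6, Refactor); (6, Refactor); (6, NULL); (6, NULL); (NULL, Refactor); (NULL, Review); (NULL, Ship); (NULL, Test); (NULL, NULL); (NULL, NULL)

FULL OUTER JOIN keeps every row from both sides; unmatched rows get NULL for the other side's columns.
Matching on t1.team_id = t2.team_id. A NULL in a compared column never satisfies the condition.
- t1[0] team_id=2 → no match; kept with NULLs on the t2 side.
- t1[1] team_id=1 → 1 match(es) in t2 → 1 row(s).
- t1[2] team_id=2 → no match; kept with NULLs on the t2 side.
- t1[3] team_id=6 → 3 match(es) in t2 → 3 row(s).
- t1[4] team_id=6 → 3 match(es) in t2 → 3 row(s).
- t1[5] team_id=NULL → no match; kept with NULLs on the t2 side.
- t1[6] team_id=2 → no match; kept with NULLs on the t2 side.
- plus 5 unmatched t2 row(s), each kept with NULL t1 columns.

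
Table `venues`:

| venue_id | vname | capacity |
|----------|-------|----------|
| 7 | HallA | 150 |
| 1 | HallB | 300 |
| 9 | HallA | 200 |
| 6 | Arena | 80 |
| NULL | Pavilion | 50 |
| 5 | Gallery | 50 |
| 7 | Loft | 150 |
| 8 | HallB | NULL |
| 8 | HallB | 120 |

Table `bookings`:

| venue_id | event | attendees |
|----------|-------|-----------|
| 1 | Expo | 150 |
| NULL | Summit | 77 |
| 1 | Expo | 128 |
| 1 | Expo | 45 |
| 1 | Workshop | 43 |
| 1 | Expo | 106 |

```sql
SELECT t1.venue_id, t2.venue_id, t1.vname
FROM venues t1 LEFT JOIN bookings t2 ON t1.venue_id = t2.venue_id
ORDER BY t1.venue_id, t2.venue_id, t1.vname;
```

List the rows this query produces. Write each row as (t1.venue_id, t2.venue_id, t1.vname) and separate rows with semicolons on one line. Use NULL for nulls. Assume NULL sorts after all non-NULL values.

(1, 1, HallB); (1, 1, HallB); (1, 1, HallB); (1, 1, HallB); (1, 1, HallB); (5, NULL, Gallery); (6, NULL, Arena); (7, NULL, HallA); (7, NULL, Loft); (8, NULL, HallB); (8, NULL, HallB); (9, NULL, HallA); (NULL, NULL, Pavilion)

LEFT JOIN keeps every row from `venues`; unmatched rows get NULL for `bookings`'s columns.
Matching on t1.venue_id = t2.venue_id. A NULL in a compared column never satisfies the condition.
- t1 row (venue_id=7): no match → kept, t2 columns NULL.
- t1 row (venue_id=1): matches 5 t2 row(s) → 5 output row(s).
- t1 row (venue_id=9): no match → kept, t2 columns NULL.
- t1 row (venue_id=6): no match → kept, t2 columns NULL.
- t1 row (venue_id=NULL): no match → kept, t2 columns NULL.
- t1 row (venue_id=5): no match → kept, t2 columns NULL.
- t1 row (venue_id=7): no match → kept, t2 columns NULL.
- t1 row (venue_id=8): no match → kept, t2 columns NULL.
- t1 row (venue_id=8): no match → kept, t2 columns NULL.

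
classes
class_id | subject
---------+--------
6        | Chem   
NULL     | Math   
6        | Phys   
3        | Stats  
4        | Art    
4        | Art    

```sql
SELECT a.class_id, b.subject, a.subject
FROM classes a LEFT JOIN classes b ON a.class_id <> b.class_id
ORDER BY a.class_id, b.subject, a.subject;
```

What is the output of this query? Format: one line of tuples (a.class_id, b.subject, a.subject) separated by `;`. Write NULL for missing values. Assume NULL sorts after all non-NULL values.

(3, Art, Stats); (3, Art, Stats); (3, Chem, Stats); (3, Phys, Stats); (4, Chem, Art); (4, Chem, Art); (4, Phys, Art); (4, Phys, Art); (4, Stats, Art); (4, Stats, Art); (6, Art, Chem); (6, Art, Chem); (6, Art, Phys); (6, Art, Phys); (6, Stats, Chem); (6, Stats, Phys); (NULL, NULL, Math)

LEFT JOIN keeps every row from `classes a`; unmatched rows get NULL for `classes b`'s columns.
Matching on a.class_id <> b.class_id. A NULL in a compared column never satisfies the condition.
- a (class_id=6) pairs with 3 row(s) of b.
- a (class_id=NULL) has no partner → padded with NULL.
- a (class_id=6) pairs with 3 row(s) of b.
- a (class_id=3) pairs with 4 row(s) of b.
- a (class_id=4) pairs with 3 row(s) of b.
- a (class_id=4) pairs with 3 row(s) of b.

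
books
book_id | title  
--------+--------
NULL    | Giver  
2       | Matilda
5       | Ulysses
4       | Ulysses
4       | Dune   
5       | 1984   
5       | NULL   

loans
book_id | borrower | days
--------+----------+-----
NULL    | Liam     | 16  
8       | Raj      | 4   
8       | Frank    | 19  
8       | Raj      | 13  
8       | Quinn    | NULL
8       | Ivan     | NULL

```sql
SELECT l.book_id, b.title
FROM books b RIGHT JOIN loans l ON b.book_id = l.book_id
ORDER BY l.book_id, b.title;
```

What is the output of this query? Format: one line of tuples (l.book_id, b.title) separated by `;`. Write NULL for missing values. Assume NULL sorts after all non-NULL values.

(8, NULL); (8, NULL); (8, NULL); (8, NULL); (8, NULL); (NULL, NULL)

RIGHT JOIN keeps every row from `loans`; unmatched rows get NULL for `books`'s columns.
Matching on b.book_id = l.book_id. A NULL in a compared column never satisfies the condition.
- book_id=NULL: no matching l row.
- book_id=2: no matching l row.
- book_id=5: no matching l row.
- book_id=4: no matching l row.
- book_id=4: no matching l row.
- book_id=5: no matching l row.
- book_id=5: no matching l row.
- plus 6 unmatched l row(s), each kept with NULL b columns.
After projecting and ordering:
l.book_id | b.title
8 | NULL
8 | NULL
8 | NULL
8 | NULL
8 | NULL
NULL | NULL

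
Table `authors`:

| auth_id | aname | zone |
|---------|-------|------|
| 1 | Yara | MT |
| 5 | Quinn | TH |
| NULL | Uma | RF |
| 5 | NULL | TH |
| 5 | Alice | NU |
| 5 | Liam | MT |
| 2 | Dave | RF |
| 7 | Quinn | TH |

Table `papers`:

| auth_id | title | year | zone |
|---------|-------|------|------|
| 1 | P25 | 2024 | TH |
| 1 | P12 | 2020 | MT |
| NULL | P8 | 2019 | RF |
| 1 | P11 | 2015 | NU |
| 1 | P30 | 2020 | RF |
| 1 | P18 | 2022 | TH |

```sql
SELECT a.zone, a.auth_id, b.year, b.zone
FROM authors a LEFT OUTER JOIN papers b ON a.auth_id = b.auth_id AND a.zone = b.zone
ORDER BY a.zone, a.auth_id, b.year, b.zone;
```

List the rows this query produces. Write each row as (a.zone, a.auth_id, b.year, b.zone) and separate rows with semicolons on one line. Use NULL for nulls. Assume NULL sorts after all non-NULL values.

LEFT JOIN keeps every row from `authors`; unmatched rows get NULL for `papers`'s columns.
Matching on a.auth_id = b.auth_id AND a.zone = b.zone. A NULL in a compared column never satisfies the condition.
Matched pairs: 1; unmatched a rows kept: 7.

(MT, 1, 2020, MT); (MT, 5, NULL, NULL); (NU, 5, NULL, NULL); (RF, 2, NULL, NULL); (RF, NULL, NULL, NULL); (TH, 5, NULL, NULL); (TH, 5, NULL, NULL); (TH, 7, NULL, NULL)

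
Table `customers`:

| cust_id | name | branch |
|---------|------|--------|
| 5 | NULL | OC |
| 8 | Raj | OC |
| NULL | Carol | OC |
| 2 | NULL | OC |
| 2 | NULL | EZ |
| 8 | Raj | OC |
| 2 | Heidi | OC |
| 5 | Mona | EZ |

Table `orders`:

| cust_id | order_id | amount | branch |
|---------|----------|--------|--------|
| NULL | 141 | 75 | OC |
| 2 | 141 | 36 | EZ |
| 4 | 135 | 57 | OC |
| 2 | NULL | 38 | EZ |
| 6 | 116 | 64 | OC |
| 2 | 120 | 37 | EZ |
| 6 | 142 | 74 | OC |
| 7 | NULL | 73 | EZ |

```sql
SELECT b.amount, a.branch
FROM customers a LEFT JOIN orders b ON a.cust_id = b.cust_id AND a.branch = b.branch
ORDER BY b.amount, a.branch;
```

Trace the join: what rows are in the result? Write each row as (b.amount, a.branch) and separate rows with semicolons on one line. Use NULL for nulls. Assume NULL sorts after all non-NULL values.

(36, EZ); (37, EZ); (38, EZ); (NULL, EZ); (NULL, OC); (NULL, OC); (NULL, OC); (NULL, OC); (NULL, OC); (NULL, OC)

LEFT JOIN keeps every row from `customers`; unmatched rows get NULL for `orders`'s columns.
Matching on a.cust_id = b.cust_id AND a.branch = b.branch. A NULL in a compared column never satisfies the condition.
- a row (cust_id=5, branch=OC): no match → kept, b columns NULL.
- a row (cust_id=8, branch=OC): no match → kept, b columns NULL.
- a row (cust_id=NULL, branch=OC): no match → kept, b columns NULL.
- a row (cust_id=2, branch=OC): no match → kept, b columns NULL.
- a row (cust_id=2, branch=EZ): matches 3 b row(s) → 3 output row(s).
- a row (cust_id=8, branch=OC): no match → kept, b columns NULL.
- a row (cust_id=2, branch=OC): no match → kept, b columns NULL.
- a row (cust_id=5, branch=EZ): no match → kept, b columns NULL.
After projecting and ordering:
b.amount | a.branch
36 | EZ
37 | EZ
38 | EZ
NULL | EZ
NULL | OC
NULL | OC
NULL | OC
NULL | OC
NULL | OC
NULL | OC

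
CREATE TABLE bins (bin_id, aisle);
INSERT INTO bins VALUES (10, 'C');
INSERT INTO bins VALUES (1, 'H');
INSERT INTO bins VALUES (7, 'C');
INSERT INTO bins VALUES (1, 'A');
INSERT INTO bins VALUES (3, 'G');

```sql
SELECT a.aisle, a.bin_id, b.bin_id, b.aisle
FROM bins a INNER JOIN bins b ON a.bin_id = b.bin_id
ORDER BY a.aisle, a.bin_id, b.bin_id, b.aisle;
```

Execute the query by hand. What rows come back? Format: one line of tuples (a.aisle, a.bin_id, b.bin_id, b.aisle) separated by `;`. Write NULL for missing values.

(A, 1, 1, A); (A, 1, 1, H); (C, 7, 7, C); (C, 10, 10, C); (G, 3, 3, G); (H, 1, 1, A); (H, 1, 1, H)

INNER JOIN keeps only pairs where the ON condition holds.
Matching on a.bin_id = b.bin_id.
Matched pairs: 7.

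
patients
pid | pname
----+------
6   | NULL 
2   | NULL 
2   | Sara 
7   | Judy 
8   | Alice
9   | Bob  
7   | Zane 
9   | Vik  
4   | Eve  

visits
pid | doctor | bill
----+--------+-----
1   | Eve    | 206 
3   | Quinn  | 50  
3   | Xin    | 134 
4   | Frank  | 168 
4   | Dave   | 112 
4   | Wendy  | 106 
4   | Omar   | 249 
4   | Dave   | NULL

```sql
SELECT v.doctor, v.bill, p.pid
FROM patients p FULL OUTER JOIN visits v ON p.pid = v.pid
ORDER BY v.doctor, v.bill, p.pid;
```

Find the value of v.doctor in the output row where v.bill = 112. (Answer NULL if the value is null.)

Dave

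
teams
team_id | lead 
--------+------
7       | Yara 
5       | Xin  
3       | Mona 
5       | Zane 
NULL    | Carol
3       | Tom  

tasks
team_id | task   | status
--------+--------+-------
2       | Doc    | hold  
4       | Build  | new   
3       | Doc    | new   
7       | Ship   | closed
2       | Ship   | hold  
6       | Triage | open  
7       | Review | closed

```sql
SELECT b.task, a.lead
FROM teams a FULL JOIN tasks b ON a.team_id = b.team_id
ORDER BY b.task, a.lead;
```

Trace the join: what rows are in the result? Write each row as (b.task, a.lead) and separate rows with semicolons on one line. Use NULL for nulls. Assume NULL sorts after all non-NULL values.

(Build, NULL); (Doc, Mona); (Doc, Tom); (Doc, NULL); (Review, Yara); (Ship, Yara); (Ship, NULL); (Triage, NULL); (NULL, Carol); (NULL, Xin); (NULL, Zane)

FULL OUTER JOIN keeps every row from both sides; unmatched rows get NULL for the other side's columns.
Matching on a.team_id = b.team_id. A NULL in a compared column never satisfies the condition.
- a[0] team_id=7 → 2 match(es) in b → 2 row(s).
- a[1] team_id=5 → no match; kept with NULLs on the b side.
- a[2] team_id=3 → 1 match(es) in b → 1 row(s).
- a[3] team_id=5 → no match; kept with NULLs on the b side.
- a[4] team_id=NULL → no match; kept with NULLs on the b side.
- a[5] team_id=3 → 1 match(es) in b → 1 row(s).
- plus 4 unmatched b row(s), each kept with NULL a columns.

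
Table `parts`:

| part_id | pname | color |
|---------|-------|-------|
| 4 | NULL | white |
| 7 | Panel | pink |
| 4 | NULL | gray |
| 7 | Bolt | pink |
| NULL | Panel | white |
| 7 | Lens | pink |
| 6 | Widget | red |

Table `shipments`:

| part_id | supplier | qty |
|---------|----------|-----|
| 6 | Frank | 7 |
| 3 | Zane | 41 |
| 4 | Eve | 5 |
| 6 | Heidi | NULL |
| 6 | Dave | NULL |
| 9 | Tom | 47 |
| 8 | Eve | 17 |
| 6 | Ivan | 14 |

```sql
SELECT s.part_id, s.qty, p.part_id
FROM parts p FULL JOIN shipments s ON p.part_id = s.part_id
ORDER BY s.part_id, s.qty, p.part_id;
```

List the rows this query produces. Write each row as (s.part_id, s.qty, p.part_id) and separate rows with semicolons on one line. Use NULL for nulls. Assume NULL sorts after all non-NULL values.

(3, 41, NULL); (4, 5, 4); (4, 5, 4); (6, 7, 6); (6, 14, 6); (6, NULL, 6); (6, NULL, 6); (8, 17, NULL); (9, 47, NULL); (NULL, NULL, 7); (NULL, NULL, 7); (NULL, NULL, 7); (NULL, NULL, NULL)

FULL OUTER JOIN keeps every row from both sides; unmatched rows get NULL for the other side's columns.
Matching on p.part_id = s.part_id. A NULL in a compared column never satisfies the condition.
- p (part_id=4) pairs with 1 row(s) of s.
- p (part_id=7) has no partner → padded with NULL.
- p (part_id=4) pairs with 1 row(s) of s.
- p (part_id=7) has no partner → padded with NULL.
- p (part_id=NULL) has no partner → padded with NULL.
- p (part_id=7) has no partner → padded with NULL.
- p (part_id=6) pairs with 4 row(s) of s.
- plus 3 unmatched s row(s), each kept with NULL p columns.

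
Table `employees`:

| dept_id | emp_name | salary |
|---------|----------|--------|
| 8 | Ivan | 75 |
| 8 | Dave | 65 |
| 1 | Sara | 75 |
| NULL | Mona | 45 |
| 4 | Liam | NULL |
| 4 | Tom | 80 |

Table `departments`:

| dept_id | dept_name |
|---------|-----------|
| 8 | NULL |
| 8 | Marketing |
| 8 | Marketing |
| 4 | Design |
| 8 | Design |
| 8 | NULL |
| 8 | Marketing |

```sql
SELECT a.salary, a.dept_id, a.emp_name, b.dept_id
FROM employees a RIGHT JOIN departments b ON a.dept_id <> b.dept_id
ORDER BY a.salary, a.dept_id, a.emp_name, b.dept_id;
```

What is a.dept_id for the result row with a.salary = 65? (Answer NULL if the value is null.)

8

RIGHT JOIN keeps every row from `departments`; unmatched rows get NULL for `employees`'s columns.
Matching on a.dept_id <> b.dept_id. A NULL in a compared column never satisfies the condition.
- a row (dept_id=8): matches 1 b row(s) → 1 output row(s).
- a row (dept_id=8): matches 1 b row(s) → 1 output row(s).
- a row (dept_id=1): matches 7 b row(s) → 7 output row(s).
- a row (dept_id=NULL): no match.
- a row (dept_id=4): matches 6 b row(s) → 6 output row(s).
- a row (dept_id=4): matches 6 b row(s) → 6 output row(s).
- every b row matched at least one a row.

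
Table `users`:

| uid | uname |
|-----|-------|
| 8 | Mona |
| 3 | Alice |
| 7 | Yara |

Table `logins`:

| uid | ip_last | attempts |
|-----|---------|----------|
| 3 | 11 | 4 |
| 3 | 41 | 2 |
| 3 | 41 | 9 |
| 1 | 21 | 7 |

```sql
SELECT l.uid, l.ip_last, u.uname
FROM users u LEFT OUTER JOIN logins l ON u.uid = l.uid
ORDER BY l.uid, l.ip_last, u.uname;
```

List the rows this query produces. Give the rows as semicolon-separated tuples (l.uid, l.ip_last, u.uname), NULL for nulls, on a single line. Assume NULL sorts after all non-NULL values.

(3, 11, Alice); (3, 41, Alice); (3, 41, Alice); (NULL, NULL, Mona); (NULL, NULL, Yara)

LEFT JOIN keeps every row from `users`; unmatched rows get NULL for `logins`'s columns.
Matching on u.uid = l.uid.
- u (uid=8) has no partner → padded with NULL.
- u (uid=3) pairs with 3 row(s) of l.
- u (uid=7) has no partner → padded with NULL.
After projecting and ordering:
l.uid | l.ip_last | u.uname
3 | 11 | Alice
3 | 41 | Alice
3 | 41 | Alice
NULL | NULL | Mona
NULL | NULL | Yara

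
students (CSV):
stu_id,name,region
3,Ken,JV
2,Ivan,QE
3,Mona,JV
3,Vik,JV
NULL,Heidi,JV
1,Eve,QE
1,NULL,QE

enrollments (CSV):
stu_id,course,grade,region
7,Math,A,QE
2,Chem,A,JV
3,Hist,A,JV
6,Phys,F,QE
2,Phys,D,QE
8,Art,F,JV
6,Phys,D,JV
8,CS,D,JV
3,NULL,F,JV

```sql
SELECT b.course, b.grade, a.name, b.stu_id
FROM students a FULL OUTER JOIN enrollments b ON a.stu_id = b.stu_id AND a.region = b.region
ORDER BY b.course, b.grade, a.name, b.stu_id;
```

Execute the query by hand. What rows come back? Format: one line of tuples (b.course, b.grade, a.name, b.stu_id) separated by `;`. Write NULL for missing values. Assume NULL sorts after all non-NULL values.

FULL OUTER JOIN keeps every row from both sides; unmatched rows get NULL for the other side's columns.
Matching on a.stu_id = b.stu_id AND a.region = b.region. A NULL in a compared column never satisfies the condition.
- stu_id=3, region=JV: 2 matching b row(s), so 2 row(s) emitted.
- stu_id=2, region=QE: 1 matching b row(s), so 1 row(s) emitted.
- stu_id=3, region=JV: 2 matching b row(s), so 2 row(s) emitted.
- stu_id=3, region=JV: 2 matching b row(s), so 2 row(s) emitted.
- stu_id=NULL, region=JV: no b row matches, row kept with b columns NULL.
- stu_id=1, region=QE: no b row matches, row kept with b columns NULL.
- stu_id=1, region=QE: no b row matches, row kept with b columns NULL.
- 6 row(s) from b found no a partner → padded with NULL.

(Art, F, NULL, 8); (CS, D, NULL, 8); (Chem, A, NULL, 2); (Hist, A, Ken, 3); (Hist, A, Mona, 3); (Hist, A, Vik, 3); (Math, A, NULL, 7); (Phys, D, Ivan, 2); (Phys, D, NULL, 6); (Phys, F, NULL, 6); (NULL, F, Ken, 3); (NULL, F, Mona, 3); (NULL, F, Vik, 3); (NULL, NULL, Eve, NULL); (NULL, NULL, Heidi, NULL); (NULL, NULL, NULL, NULL)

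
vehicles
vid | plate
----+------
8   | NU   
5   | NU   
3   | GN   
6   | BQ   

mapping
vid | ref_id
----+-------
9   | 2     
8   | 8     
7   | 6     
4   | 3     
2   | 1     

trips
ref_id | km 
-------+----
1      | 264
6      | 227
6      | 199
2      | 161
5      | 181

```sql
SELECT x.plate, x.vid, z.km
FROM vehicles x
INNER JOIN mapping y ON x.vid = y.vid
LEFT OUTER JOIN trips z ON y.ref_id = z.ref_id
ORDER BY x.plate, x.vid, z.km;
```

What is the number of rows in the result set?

1

Step 1 — x INNER JOIN y on vid → 1 row(s).
Then LEFT JOIN `trips z` on ref_id: each of those 1 rows is kept; rows whose y.ref_id has no match in z get NULL for z's columns.
Result: 1 row(s).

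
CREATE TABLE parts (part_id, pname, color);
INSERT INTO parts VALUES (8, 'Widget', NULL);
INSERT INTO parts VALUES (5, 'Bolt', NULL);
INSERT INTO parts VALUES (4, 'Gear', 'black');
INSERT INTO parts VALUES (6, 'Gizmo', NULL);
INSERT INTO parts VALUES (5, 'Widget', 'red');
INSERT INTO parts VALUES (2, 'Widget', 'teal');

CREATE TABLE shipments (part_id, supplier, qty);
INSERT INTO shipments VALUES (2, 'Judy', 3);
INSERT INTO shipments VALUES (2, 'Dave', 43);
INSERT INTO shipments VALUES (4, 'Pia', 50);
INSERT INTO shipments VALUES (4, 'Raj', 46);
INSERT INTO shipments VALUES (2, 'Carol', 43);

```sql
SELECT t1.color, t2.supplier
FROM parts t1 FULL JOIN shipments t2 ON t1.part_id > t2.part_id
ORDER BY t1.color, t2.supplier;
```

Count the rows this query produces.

FULL OUTER JOIN keeps every row from both sides; unmatched rows get NULL for the other side's columns.
Matching on t1.part_id > t2.part_id.
Matched pairs: 23; unmatched t1 rows kept: 1; unmatched t2 rows kept: 0.
Total: 23 matched + 1 padded = 24 rows.

24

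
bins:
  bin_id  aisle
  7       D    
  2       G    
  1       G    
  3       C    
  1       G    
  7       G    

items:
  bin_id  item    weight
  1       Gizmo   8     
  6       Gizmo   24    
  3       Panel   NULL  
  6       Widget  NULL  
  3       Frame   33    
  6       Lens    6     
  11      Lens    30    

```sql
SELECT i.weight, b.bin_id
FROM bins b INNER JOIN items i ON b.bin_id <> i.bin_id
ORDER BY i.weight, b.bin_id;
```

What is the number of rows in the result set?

INNER JOIN keeps only pairs where the ON condition holds.
Matching on b.bin_id <> i.bin_id.
Matched pairs: 38.
Total: 38 rows.

38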